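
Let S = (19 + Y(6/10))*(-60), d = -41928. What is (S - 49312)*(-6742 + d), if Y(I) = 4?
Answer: 2467179640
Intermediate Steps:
S = -1380 (S = (19 + 4)*(-60) = 23*(-60) = -1380)
(S - 49312)*(-6742 + d) = (-1380 - 49312)*(-6742 - 41928) = -50692*(-48670) = 2467179640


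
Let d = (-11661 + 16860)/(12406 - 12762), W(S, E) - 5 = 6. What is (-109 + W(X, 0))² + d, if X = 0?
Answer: 3413825/356 ≈ 9589.4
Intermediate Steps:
W(S, E) = 11 (W(S, E) = 5 + 6 = 11)
d = -5199/356 (d = 5199/(-356) = 5199*(-1/356) = -5199/356 ≈ -14.604)
(-109 + W(X, 0))² + d = (-109 + 11)² - 5199/356 = (-98)² - 5199/356 = 9604 - 5199/356 = 3413825/356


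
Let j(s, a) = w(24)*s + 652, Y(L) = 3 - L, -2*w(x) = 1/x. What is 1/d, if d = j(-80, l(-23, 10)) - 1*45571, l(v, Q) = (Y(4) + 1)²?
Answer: -3/134752 ≈ -2.2263e-5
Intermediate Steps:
w(x) = -1/(2*x)
l(v, Q) = 0 (l(v, Q) = ((3 - 1*4) + 1)² = ((3 - 4) + 1)² = (-1 + 1)² = 0² = 0)
j(s, a) = 652 - s/48 (j(s, a) = (-½/24)*s + 652 = (-½*1/24)*s + 652 = -s/48 + 652 = 652 - s/48)
d = -134752/3 (d = (652 - 1/48*(-80)) - 1*45571 = (652 + 5/3) - 45571 = 1961/3 - 45571 = -134752/3 ≈ -44917.)
1/d = 1/(-134752/3) = -3/134752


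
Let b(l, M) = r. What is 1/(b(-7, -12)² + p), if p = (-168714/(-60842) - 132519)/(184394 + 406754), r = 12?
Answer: 8991656654/1292782920105 ≈ 0.0069553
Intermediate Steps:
b(l, M) = 12
p = -2015638071/8991656654 (p = (-168714*(-1/60842) - 132519)/591148 = (84357/30421 - 132519)*(1/591148) = -4031276142/30421*1/591148 = -2015638071/8991656654 ≈ -0.22417)
1/(b(-7, -12)² + p) = 1/(12² - 2015638071/8991656654) = 1/(144 - 2015638071/8991656654) = 1/(1292782920105/8991656654) = 8991656654/1292782920105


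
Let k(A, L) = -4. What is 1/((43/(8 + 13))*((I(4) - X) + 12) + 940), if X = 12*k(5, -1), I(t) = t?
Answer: 21/22492 ≈ 0.00093366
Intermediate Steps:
X = -48 (X = 12*(-4) = -48)
1/((43/(8 + 13))*((I(4) - X) + 12) + 940) = 1/((43/(8 + 13))*((4 - 1*(-48)) + 12) + 940) = 1/((43/21)*((4 + 48) + 12) + 940) = 1/((43*(1/21))*(52 + 12) + 940) = 1/((43/21)*64 + 940) = 1/(2752/21 + 940) = 1/(22492/21) = 21/22492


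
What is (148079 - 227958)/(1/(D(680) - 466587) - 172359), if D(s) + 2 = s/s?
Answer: 37270582852/80420641093 ≈ 0.46345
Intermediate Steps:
D(s) = -1 (D(s) = -2 + s/s = -2 + 1 = -1)
(148079 - 227958)/(1/(D(680) - 466587) - 172359) = (148079 - 227958)/(1/(-1 - 466587) - 172359) = -79879/(1/(-466588) - 172359) = -79879/(-1/466588 - 172359) = -79879/(-80420641093/466588) = -79879*(-466588/80420641093) = 37270582852/80420641093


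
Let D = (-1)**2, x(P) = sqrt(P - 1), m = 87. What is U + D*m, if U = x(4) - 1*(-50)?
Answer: 137 + sqrt(3) ≈ 138.73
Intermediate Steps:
x(P) = sqrt(-1 + P)
D = 1
U = 50 + sqrt(3) (U = sqrt(-1 + 4) - 1*(-50) = sqrt(3) + 50 = 50 + sqrt(3) ≈ 51.732)
U + D*m = (50 + sqrt(3)) + 1*87 = (50 + sqrt(3)) + 87 = 137 + sqrt(3)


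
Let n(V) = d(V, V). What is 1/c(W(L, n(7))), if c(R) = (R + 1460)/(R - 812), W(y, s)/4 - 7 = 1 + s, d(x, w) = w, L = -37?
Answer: -47/95 ≈ -0.49474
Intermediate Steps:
n(V) = V
W(y, s) = 32 + 4*s (W(y, s) = 28 + 4*(1 + s) = 28 + (4 + 4*s) = 32 + 4*s)
c(R) = (1460 + R)/(-812 + R)
1/c(W(L, n(7))) = 1/((1460 + (32 + 4*7))/(-812 + (32 + 4*7))) = 1/((1460 + (32 + 28))/(-812 + (32 + 28))) = 1/((1460 + 60)/(-812 + 60)) = 1/(1520/(-752)) = 1/(-1/752*1520) = 1/(-95/47) = -47/95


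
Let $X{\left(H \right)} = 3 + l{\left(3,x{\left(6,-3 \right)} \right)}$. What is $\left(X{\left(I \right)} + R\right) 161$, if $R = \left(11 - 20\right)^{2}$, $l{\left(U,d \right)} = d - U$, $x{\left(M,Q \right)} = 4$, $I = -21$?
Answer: $13685$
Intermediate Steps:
$R = 81$ ($R = \left(11 - 20\right)^{2} = \left(-9\right)^{2} = 81$)
$X{\left(H \right)} = 4$ ($X{\left(H \right)} = 3 + \left(4 - 3\right) = 3 + 1 = 4$)
$\left(X{\left(I \right)} + R\right) 161 = \left(4 + 81\right) 161 = 85 \cdot 161 = 13685$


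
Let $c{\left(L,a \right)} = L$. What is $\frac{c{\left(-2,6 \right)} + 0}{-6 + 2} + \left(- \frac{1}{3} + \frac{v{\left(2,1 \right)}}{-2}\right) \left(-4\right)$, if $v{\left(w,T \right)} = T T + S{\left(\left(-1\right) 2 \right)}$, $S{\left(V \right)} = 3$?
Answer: $\frac{59}{6} \approx 9.8333$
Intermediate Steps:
$v{\left(w,T \right)} = 3 + T^{2}$ ($v{\left(w,T \right)} = T T + 3 = T^{2} + 3 = 3 + T^{2}$)
$\frac{c{\left(-2,6 \right)} + 0}{-6 + 2} + \left(- \frac{1}{3} + \frac{v{\left(2,1 \right)}}{-2}\right) \left(-4\right) = \frac{-2 + 0}{-6 + 2} + \left(- \frac{1}{3} + \frac{3 + 1^{2}}{-2}\right) \left(-4\right) = - \frac{2}{-4} + \left(\left(-1\right) \frac{1}{3} + \left(3 + 1\right) \left(- \frac{1}{2}\right)\right) \left(-4\right) = \left(-2\right) \left(- \frac{1}{4}\right) + \left(- \frac{1}{3} + 4 \left(- \frac{1}{2}\right)\right) \left(-4\right) = \frac{1}{2} + \left(- \frac{1}{3} - 2\right) \left(-4\right) = \frac{1}{2} - - \frac{28}{3} = \frac{1}{2} + \frac{28}{3} = \frac{59}{6}$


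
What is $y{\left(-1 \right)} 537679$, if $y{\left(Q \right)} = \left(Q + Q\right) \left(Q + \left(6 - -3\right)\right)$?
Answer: $-8602864$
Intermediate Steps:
$y{\left(Q \right)} = 2 Q \left(9 + Q\right)$ ($y{\left(Q \right)} = 2 Q \left(Q + \left(6 + 3\right)\right) = 2 Q \left(Q + 9\right) = 2 Q \left(9 + Q\right)$)
$y{\left(-1 \right)} 537679 = 2 \left(-1\right) \left(9 - 1\right) 537679 = 2 \left(-1\right) 8 \cdot 537679 = \left(-16\right) 537679 = -8602864$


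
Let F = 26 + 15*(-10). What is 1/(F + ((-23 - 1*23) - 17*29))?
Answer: -1/663 ≈ -0.0015083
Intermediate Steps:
F = -124 (F = 26 - 150 = -124)
1/(F + ((-23 - 1*23) - 17*29)) = 1/(-124 + ((-23 - 1*23) - 17*29)) = 1/(-124 + ((-23 - 23) - 493)) = 1/(-124 + (-46 - 493)) = 1/(-124 - 539) = 1/(-663) = -1/663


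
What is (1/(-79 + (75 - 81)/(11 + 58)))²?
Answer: 529/3308761 ≈ 0.00015988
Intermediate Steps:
(1/(-79 + (75 - 81)/(11 + 58)))² = (1/(-79 - 6/69))² = (1/(-79 - 6*1/69))² = (1/(-79 - 2/23))² = (1/(-1819/23))² = (-23/1819)² = 529/3308761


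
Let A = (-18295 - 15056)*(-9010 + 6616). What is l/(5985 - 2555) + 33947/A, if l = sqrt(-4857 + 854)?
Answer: 33947/79842294 + I*sqrt(4003)/3430 ≈ 0.00042518 + 0.018446*I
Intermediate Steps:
A = 79842294 (A = -33351*(-2394) = 79842294)
l = I*sqrt(4003) (l = sqrt(-4003) = I*sqrt(4003) ≈ 63.269*I)
l/(5985 - 2555) + 33947/A = (I*sqrt(4003))/(5985 - 2555) + 33947/79842294 = (I*sqrt(4003))/3430 + 33947*(1/79842294) = (I*sqrt(4003))*(1/3430) + 33947/79842294 = I*sqrt(4003)/3430 + 33947/79842294 = 33947/79842294 + I*sqrt(4003)/3430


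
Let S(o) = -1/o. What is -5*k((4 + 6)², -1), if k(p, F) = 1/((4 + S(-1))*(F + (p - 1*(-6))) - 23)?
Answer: -5/502 ≈ -0.0099602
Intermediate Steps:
k(p, F) = 1/(7 + 5*F + 5*p) (k(p, F) = 1/((4 - 1/(-1))*(F + (p - 1*(-6))) - 23) = 1/((4 - 1*(-1))*(F + (p + 6)) - 23) = 1/((4 + 1)*(F + (6 + p)) - 23) = 1/(5*(6 + F + p) - 23) = 1/((30 + 5*F + 5*p) - 23) = 1/(7 + 5*F + 5*p))
-5*k((4 + 6)², -1) = -5/(7 + 5*(-1) + 5*(4 + 6)²) = -5/(7 - 5 + 5*10²) = -5/(7 - 5 + 5*100) = -5/(7 - 5 + 500) = -5/502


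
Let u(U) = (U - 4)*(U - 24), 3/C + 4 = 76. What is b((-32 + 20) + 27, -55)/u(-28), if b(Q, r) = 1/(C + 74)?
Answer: 3/369616 ≈ 8.1165e-6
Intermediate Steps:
C = 1/24 (C = 3/(-4 + 76) = 3/72 = 3*(1/72) = 1/24 ≈ 0.041667)
b(Q, r) = 24/1777 (b(Q, r) = 1/(1/24 + 74) = 1/(1777/24) = 24/1777)
u(U) = (-24 + U)*(-4 + U) (u(U) = (-4 + U)*(-24 + U) = (-24 + U)*(-4 + U))
b((-32 + 20) + 27, -55)/u(-28) = 24/(1777*(96 + (-28)**2 - 28*(-28))) = 24/(1777*(96 + 784 + 784)) = (24/1777)/1664 = (24/1777)*(1/1664) = 3/369616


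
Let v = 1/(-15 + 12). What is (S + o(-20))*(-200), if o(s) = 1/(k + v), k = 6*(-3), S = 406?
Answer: -893080/11 ≈ -81189.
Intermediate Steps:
k = -18
v = -⅓ (v = 1/(-3) = -⅓ ≈ -0.33333)
o(s) = -3/55 (o(s) = 1/(-18 - ⅓) = 1/(-55/3) = -3/55)
(S + o(-20))*(-200) = (406 - 3/55)*(-200) = (22327/55)*(-200) = -893080/11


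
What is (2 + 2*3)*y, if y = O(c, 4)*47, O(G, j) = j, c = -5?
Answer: 1504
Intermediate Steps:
y = 188 (y = 4*47 = 188)
(2 + 2*3)*y = (2 + 2*3)*188 = (2 + 6)*188 = 8*188 = 1504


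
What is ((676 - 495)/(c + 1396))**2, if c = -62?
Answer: 32761/1779556 ≈ 0.018410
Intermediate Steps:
((676 - 495)/(c + 1396))**2 = ((676 - 495)/(-62 + 1396))**2 = (181/1334)**2 = 32761/1779556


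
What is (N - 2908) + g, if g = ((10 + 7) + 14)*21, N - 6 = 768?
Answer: -1483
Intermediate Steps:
N = 774 (N = 6 + 768 = 774)
g = 651 (g = (17 + 14)*21 = 31*21 = 651)
(N - 2908) + g = (774 - 2908) + 651 = -2134 + 651 = -1483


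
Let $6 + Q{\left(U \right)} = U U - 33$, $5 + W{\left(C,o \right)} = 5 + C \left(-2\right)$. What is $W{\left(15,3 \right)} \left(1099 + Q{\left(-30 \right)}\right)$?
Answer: $-58800$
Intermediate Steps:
$W{\left(C,o \right)} = - 2 C$ ($W{\left(C,o \right)} = -5 + \left(5 + C \left(-2\right)\right) = -5 - \left(-5 + 2 C\right) = - 2 C$)
$Q{\left(U \right)} = -39 + U^{2}$ ($Q{\left(U \right)} = -6 + \left(U U - 33\right) = -6 + \left(U^{2} - 33\right) = -6 + \left(-33 + U^{2}\right) = -39 + U^{2}$)
$W{\left(15,3 \right)} \left(1099 + Q{\left(-30 \right)}\right) = \left(-2\right) 15 \left(1099 - \left(39 - \left(-30\right)^{2}\right)\right) = - 30 \left(1099 + \left(-39 + 900\right)\right) = - 30 \left(1099 + 861\right) = \left(-30\right) 1960 = -58800$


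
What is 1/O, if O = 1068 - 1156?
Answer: -1/88 ≈ -0.011364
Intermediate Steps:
O = -88
1/O = 1/(-88) = -1/88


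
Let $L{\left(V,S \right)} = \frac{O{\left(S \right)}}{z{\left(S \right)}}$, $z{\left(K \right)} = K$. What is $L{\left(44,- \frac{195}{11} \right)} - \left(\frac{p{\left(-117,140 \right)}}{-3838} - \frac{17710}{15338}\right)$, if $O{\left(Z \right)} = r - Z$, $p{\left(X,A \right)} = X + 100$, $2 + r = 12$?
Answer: $- \frac{475101379}{1147911258} \approx -0.41388$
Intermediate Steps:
$r = 10$ ($r = -2 + 12 = 10$)
$p{\left(X,A \right)} = 100 + X$
$O{\left(Z \right)} = 10 - Z$
$L{\left(V,S \right)} = \frac{10 - S}{S}$
$L{\left(44,- \frac{195}{11} \right)} - \left(\frac{p{\left(-117,140 \right)}}{-3838} - \frac{17710}{15338}\right) = \frac{10 - - \frac{195}{11}}{\left(-195\right) \frac{1}{11}} - \left(\frac{100 - 117}{-3838} - \frac{17710}{15338}\right) = \frac{10 - \left(-195\right) \frac{1}{11}}{\left(-195\right) \frac{1}{11}} - \left(\left(-17\right) \left(- \frac{1}{3838}\right) - \frac{8855}{7669}\right) = \frac{10 - - \frac{195}{11}}{- \frac{195}{11}} - \left(\frac{17}{3838} - \frac{8855}{7669}\right) = - \frac{11 \left(10 + \frac{195}{11}\right)}{195} - - \frac{33855117}{29433622} = \left(- \frac{11}{195}\right) \frac{305}{11} + \frac{33855117}{29433622} = - \frac{61}{39} + \frac{33855117}{29433622} = - \frac{475101379}{1147911258}$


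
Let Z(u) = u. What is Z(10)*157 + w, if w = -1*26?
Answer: 1544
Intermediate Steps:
w = -26
Z(10)*157 + w = 10*157 - 26 = 1570 - 26 = 1544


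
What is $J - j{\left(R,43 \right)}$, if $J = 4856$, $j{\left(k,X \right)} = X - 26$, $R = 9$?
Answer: $4839$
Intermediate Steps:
$j{\left(k,X \right)} = -26 + X$ ($j{\left(k,X \right)} = X - 26 = -26 + X$)
$J - j{\left(R,43 \right)} = 4856 - \left(-26 + 43\right) = 4856 - 17 = 4839$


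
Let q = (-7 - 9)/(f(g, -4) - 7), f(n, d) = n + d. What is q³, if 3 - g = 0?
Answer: 8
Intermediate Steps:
g = 3 (g = 3 - 1*0 = 3 + 0 = 3)
f(n, d) = d + n
q = 2 (q = (-7 - 9)/((-4 + 3) - 7) = -16/(-1 - 7) = -16/(-8) = -16*(-⅛) = 2)
q³ = 2³ = 8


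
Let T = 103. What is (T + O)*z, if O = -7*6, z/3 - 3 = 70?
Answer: 13359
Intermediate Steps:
z = 219 (z = 9 + 3*70 = 9 + 210 = 219)
O = -42
(T + O)*z = (103 - 42)*219 = 61*219 = 13359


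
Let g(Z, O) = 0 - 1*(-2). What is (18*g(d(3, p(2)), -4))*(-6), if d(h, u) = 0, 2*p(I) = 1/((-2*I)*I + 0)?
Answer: -216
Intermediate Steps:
p(I) = -1/(4*I²) (p(I) = 1/(2*((-2*I)*I + 0)) = 1/(2*(-2*I² + 0)) = 1/(2*((-2*I²))) = (-1/(2*I²))/2 = -1/(4*I²))
g(Z, O) = 2 (g(Z, O) = 0 + 2 = 2)
(18*g(d(3, p(2)), -4))*(-6) = (18*2)*(-6) = 36*(-6) = -216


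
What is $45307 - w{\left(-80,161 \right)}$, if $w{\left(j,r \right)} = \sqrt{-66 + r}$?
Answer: $45307 - \sqrt{95} \approx 45297.0$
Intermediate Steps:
$45307 - w{\left(-80,161 \right)} = 45307 - \sqrt{-66 + 161} = 45307 - \sqrt{95}$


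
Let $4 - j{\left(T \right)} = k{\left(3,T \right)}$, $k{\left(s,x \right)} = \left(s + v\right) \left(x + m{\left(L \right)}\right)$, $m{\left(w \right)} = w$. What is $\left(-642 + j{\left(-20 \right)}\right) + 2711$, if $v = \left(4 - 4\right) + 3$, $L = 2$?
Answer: $2181$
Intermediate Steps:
$v = 3$ ($v = 0 + 3 = 3$)
$k{\left(s,x \right)} = \left(2 + x\right) \left(3 + s\right)$ ($k{\left(s,x \right)} = \left(s + 3\right) \left(x + 2\right) = \left(3 + s\right) \left(2 + x\right) = \left(2 + x\right) \left(3 + s\right)$)
$j{\left(T \right)} = -8 - 6 T$ ($j{\left(T \right)} = 4 - \left(6 + 2 \cdot 3 + 3 T + 3 T\right) = 4 - \left(6 + 6 + 3 T + 3 T\right) = 4 - \left(12 + 6 T\right) = -8 - 6 T$)
$\left(-642 + j{\left(-20 \right)}\right) + 2711 = \left(-642 - -112\right) + 2711 = \left(-642 + \left(-8 + 120\right)\right) + 2711 = \left(-642 + 112\right) + 2711 = -530 + 2711 = 2181$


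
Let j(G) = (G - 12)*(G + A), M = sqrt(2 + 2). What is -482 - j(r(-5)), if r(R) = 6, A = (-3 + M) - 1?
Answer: -458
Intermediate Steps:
M = 2 (M = sqrt(4) = 2)
A = -2 (A = (-3 + 2) - 1 = -1 - 1 = -2)
j(G) = (-12 + G)*(-2 + G) (j(G) = (G - 12)*(G - 2) = (-12 + G)*(-2 + G))
-482 - j(r(-5)) = -482 - (24 + 6**2 - 14*6) = -482 - (24 + 36 - 84) = -482 - 1*(-24) = -482 + 24 = -458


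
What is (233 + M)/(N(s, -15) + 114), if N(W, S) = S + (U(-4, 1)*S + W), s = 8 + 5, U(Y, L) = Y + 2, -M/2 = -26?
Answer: 285/142 ≈ 2.0070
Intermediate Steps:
M = 52 (M = -2*(-26) = 52)
U(Y, L) = 2 + Y
s = 13
N(W, S) = W - S (N(W, S) = S + ((2 - 4)*S + W) = S + (-2*S + W) = S + (W - 2*S) = W - S)
(233 + M)/(N(s, -15) + 114) = (233 + 52)/((13 - 1*(-15)) + 114) = 285/((13 + 15) + 114) = 285/(28 + 114) = 285/142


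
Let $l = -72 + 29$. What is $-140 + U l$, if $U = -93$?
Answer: $3859$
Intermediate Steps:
$l = -43$
$-140 + U l = -140 - -3999 = -140 + 3999 = 3859$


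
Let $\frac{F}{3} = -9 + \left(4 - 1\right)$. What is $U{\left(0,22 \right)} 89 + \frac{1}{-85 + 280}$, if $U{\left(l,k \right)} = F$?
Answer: $- \frac{312389}{195} \approx -1602.0$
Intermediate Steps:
$F = -18$ ($F = 3 \left(-9 + \left(4 - 1\right)\right) = 3 \left(-9 + 3\right) = 3 \left(-6\right) = -18$)
$U{\left(l,k \right)} = -18$
$U{\left(0,22 \right)} 89 + \frac{1}{-85 + 280} = \left(-18\right) 89 + \frac{1}{-85 + 280} = -1602 + \frac{1}{195} = - \frac{312389}{195}$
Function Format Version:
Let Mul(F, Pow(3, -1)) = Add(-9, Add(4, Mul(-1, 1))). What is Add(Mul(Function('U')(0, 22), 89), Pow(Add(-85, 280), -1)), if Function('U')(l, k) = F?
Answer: Rational(-312389, 195) ≈ -1602.0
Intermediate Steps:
F = -18 (F = Mul(3, Add(-9, Add(4, Mul(-1, 1)))) = Mul(3, Add(-9, Add(4, -1))) = Mul(3, Add(-9, 3)) = Mul(3, -6) = -18)
Function('U')(l, k) = -18
Add(Mul(Function('U')(0, 22), 89), Pow(Add(-85, 280), -1)) = Add(Mul(-18, 89), Pow(Add(-85, 280), -1)) = Add(-1602, Pow(195, -1)) = Add(-1602, Rational(1, 195)) = Rational(-312389, 195)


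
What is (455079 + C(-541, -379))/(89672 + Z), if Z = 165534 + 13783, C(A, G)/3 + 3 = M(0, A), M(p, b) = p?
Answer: 21670/12809 ≈ 1.6918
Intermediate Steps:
C(A, G) = -9 (C(A, G) = -9 + 3*0 = -9 + 0 = -9)
Z = 179317
(455079 + C(-541, -379))/(89672 + Z) = (455079 - 9)/(89672 + 179317) = 455070/268989 = 455070*(1/268989) = 21670/12809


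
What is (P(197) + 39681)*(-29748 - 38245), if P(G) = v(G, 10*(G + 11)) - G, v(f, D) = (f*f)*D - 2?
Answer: -5491264400586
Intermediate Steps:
v(f, D) = -2 + D*f**2 (v(f, D) = f**2*D - 2 = D*f**2 - 2 = -2 + D*f**2)
P(G) = -2 - G + G**2*(110 + 10*G) (P(G) = (-2 + (10*(G + 11))*G**2) - G = (-2 + (10*(11 + G))*G**2) - G = (-2 + (110 + 10*G)*G**2) - G = (-2 + G**2*(110 + 10*G)) - G = -2 - G + G**2*(110 + 10*G))
(P(197) + 39681)*(-29748 - 38245) = ((-2 - 1*197 + 10*197**2*(11 + 197)) + 39681)*(-29748 - 38245) = ((-2 - 197 + 10*38809*208) + 39681)*(-67993) = ((-2 - 197 + 80722720) + 39681)*(-67993) = (80722521 + 39681)*(-67993) = 80762202*(-67993) = -5491264400586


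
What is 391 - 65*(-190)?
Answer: 12741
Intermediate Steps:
391 - 65*(-190) = 391 + 12350 = 12741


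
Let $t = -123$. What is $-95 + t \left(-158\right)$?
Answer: $19339$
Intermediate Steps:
$-95 + t \left(-158\right) = -95 - -19434 = -95 + 19434 = 19339$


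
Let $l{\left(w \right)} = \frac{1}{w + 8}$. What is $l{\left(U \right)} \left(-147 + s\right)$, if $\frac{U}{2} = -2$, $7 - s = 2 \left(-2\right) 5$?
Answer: $-30$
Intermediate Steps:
$s = 27$ ($s = 7 - 2 \left(-2\right) 5 = 7 - \left(-4\right) 5 = 7 - -20 = 7 + 20 = 27$)
$U = -4$ ($U = 2 \left(-2\right) = -4$)
$l{\left(w \right)} = \frac{1}{8 + w}$
$l{\left(U \right)} \left(-147 + s\right) = \frac{-147 + 27}{8 - 4} = \frac{1}{4} \left(-120\right) = -30$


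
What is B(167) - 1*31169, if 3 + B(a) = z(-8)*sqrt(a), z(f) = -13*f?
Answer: -31172 + 104*sqrt(167) ≈ -29828.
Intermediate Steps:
B(a) = -3 + 104*sqrt(a) (B(a) = -3 + (-13*(-8))*sqrt(a) = -3 + 104*sqrt(a))
B(167) - 1*31169 = (-3 + 104*sqrt(167)) - 1*31169 = (-3 + 104*sqrt(167)) - 31169 = -31172 + 104*sqrt(167)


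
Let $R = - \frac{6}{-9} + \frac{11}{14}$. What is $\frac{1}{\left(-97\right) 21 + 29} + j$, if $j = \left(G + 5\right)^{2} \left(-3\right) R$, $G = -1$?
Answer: $- \frac{979911}{14056} \approx -69.715$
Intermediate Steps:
$R = \frac{61}{42}$ ($R = \left(-6\right) \left(- \frac{1}{9}\right) + 11 \cdot \frac{1}{14} = \frac{2}{3} + \frac{11}{14} = \frac{61}{42} \approx 1.4524$)
$j = - \frac{488}{7}$ ($j = \left(-1 + 5\right)^{2} \left(-3\right) \frac{61}{42} = 4^{2} \left(-3\right) \frac{61}{42} = 16 \left(-3\right) \frac{61}{42} = \left(-48\right) \frac{61}{42} = - \frac{488}{7} \approx -69.714$)
$\frac{1}{\left(-97\right) 21 + 29} + j = \frac{1}{\left(-97\right) 21 + 29} - \frac{488}{7} = \frac{1}{-2037 + 29} - \frac{488}{7} = \frac{1}{-2008} - \frac{488}{7} = - \frac{1}{2008} - \frac{488}{7} = - \frac{979911}{14056}$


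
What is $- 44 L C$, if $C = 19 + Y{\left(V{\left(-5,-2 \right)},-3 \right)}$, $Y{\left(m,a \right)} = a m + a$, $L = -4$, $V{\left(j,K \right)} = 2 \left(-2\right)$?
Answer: $4928$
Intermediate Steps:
$V{\left(j,K \right)} = -4$
$Y{\left(m,a \right)} = a + a m$
$C = 28$ ($C = 19 - 3 \left(1 - 4\right) = 19 - -9 = 19 + 9 = 28$)
$- 44 L C = \left(-44\right) \left(-4\right) 28 = 176 \cdot 28 = 4928$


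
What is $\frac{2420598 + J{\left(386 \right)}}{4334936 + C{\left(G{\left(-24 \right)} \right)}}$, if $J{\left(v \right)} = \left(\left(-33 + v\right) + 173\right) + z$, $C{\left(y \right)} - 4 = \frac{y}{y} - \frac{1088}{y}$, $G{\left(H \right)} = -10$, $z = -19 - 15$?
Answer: $\frac{448350}{802787} \approx 0.55849$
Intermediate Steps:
$z = -34$ ($z = -19 - 15 = -34$)
$C{\left(y \right)} = 5 - \frac{1088}{y}$ ($C{\left(y \right)} = 4 - \left(\frac{1088}{y} - \frac{y}{y}\right) = 4 + \left(1 - \frac{1088}{y}\right) = 5 - \frac{1088}{y}$)
$J{\left(v \right)} = 106 + v$ ($J{\left(v \right)} = \left(\left(-33 + v\right) + 173\right) - 34 = \left(140 + v\right) - 34 = 106 + v$)
$\frac{2420598 + J{\left(386 \right)}}{4334936 + C{\left(G{\left(-24 \right)} \right)}} = \frac{2420598 + \left(106 + 386\right)}{4334936 - \left(-5 + \frac{1088}{-10}\right)} = \frac{2420598 + 492}{4334936 + \left(5 - - \frac{544}{5}\right)} = \frac{2421090}{4334936 + \left(5 + \frac{544}{5}\right)} = \frac{2421090}{4334936 + \frac{569}{5}} = \frac{2421090}{\frac{21675249}{5}} = 2421090 \cdot \frac{5}{21675249} = \frac{448350}{802787}$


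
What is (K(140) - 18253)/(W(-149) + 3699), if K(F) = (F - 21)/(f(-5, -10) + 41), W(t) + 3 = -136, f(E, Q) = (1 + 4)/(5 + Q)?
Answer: -730001/142400 ≈ -5.1264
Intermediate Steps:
f(E, Q) = 5/(5 + Q)
W(t) = -139 (W(t) = -3 - 136 = -139)
K(F) = -21/40 + F/40 (K(F) = (F - 21)/(5/(5 - 10) + 41) = (-21 + F)/(5/(-5) + 41) = (-21 + F)/(5*(-⅕) + 41) = (-21 + F)/(-1 + 41) = (-21 + F)/40 = (-21 + F)*(1/40) = -21/40 + F/40)
(K(140) - 18253)/(W(-149) + 3699) = ((-21/40 + (1/40)*140) - 18253)/(-139 + 3699) = ((-21/40 + 7/2) - 18253)/3560 = (119/40 - 18253)*(1/3560) = -730001/40*1/3560 = -730001/142400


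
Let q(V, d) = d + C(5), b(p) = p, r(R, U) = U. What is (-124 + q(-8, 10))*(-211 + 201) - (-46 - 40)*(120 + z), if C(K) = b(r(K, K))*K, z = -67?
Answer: 5448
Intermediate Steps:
C(K) = K**2 (C(K) = K*K = K**2)
q(V, d) = 25 + d (q(V, d) = d + 5**2 = d + 25 = 25 + d)
(-124 + q(-8, 10))*(-211 + 201) - (-46 - 40)*(120 + z) = (-124 + (25 + 10))*(-211 + 201) - (-46 - 40)*(120 - 67) = (-124 + 35)*(-10) - (-86)*53 = -89*(-10) - 1*(-4558) = 890 + 4558 = 5448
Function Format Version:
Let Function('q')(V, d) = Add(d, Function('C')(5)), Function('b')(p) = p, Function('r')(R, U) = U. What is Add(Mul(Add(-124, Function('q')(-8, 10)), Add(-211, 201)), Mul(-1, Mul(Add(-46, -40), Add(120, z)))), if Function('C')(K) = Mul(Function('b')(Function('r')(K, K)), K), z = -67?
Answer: 5448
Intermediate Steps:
Function('C')(K) = Pow(K, 2) (Function('C')(K) = Mul(K, K) = Pow(K, 2))
Function('q')(V, d) = Add(25, d) (Function('q')(V, d) = Add(d, Pow(5, 2)) = Add(d, 25) = Add(25, d))
Add(Mul(Add(-124, Function('q')(-8, 10)), Add(-211, 201)), Mul(-1, Mul(Add(-46, -40), Add(120, z)))) = Add(Mul(Add(-124, Add(25, 10)), Add(-211, 201)), Mul(-1, Mul(Add(-46, -40), Add(120, -67)))) = Add(Mul(Add(-124, 35), -10), Mul(-1, Mul(-86, 53))) = Add(Mul(-89, -10), Mul(-1, -4558)) = Add(890, 4558) = 5448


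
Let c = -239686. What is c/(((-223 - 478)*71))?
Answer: 239686/49771 ≈ 4.8158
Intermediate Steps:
c/(((-223 - 478)*71)) = -239686*1/(71*(-223 - 478)) = -239686/((-701*71)) = -239686/(-49771) = -239686*(-1/49771) = 239686/49771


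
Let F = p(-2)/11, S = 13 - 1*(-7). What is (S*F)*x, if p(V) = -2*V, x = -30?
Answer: -2400/11 ≈ -218.18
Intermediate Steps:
S = 20 (S = 13 + 7 = 20)
F = 4/11 (F = -2*(-2)/11 = 4*(1/11) = 4/11 ≈ 0.36364)
(S*F)*x = (20*(4/11))*(-30) = (80/11)*(-30) = -2400/11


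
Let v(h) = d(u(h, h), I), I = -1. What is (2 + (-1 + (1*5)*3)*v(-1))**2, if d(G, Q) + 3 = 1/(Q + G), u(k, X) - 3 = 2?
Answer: 5329/4 ≈ 1332.3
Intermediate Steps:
u(k, X) = 5 (u(k, X) = 3 + 2 = 5)
d(G, Q) = -3 + 1/(G + Q) (d(G, Q) = -3 + 1/(Q + G) = -3 + 1/(G + Q))
v(h) = -11/4 (v(h) = (1 - 3*5 - 3*(-1))/(5 - 1) = (1 - 15 + 3)/4 = (1/4)*(-11) = -11/4)
(2 + (-1 + (1*5)*3)*v(-1))**2 = (2 + (-1 + (1*5)*3)*(-11/4))**2 = (2 + (-1 + 5*3)*(-11/4))**2 = (2 + (-1 + 15)*(-11/4))**2 = (2 + 14*(-11/4))**2 = (2 - 77/2)**2 = (-73/2)**2 = 5329/4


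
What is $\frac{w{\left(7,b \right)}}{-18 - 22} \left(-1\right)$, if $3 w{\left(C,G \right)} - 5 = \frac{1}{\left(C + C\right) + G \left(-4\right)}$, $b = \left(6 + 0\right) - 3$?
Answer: $\frac{11}{240} \approx 0.045833$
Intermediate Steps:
$b = 3$ ($b = 6 - 3 = 3$)
$w{\left(C,G \right)} = \frac{5}{3} + \frac{1}{3 \left(- 4 G + 2 C\right)}$ ($w{\left(C,G \right)} = \frac{5}{3} + \frac{1}{3 \left(\left(C + C\right) + G \left(-4\right)\right)} = \frac{5}{3} + \frac{1}{3 \left(2 C - 4 G\right)} = \frac{5}{3} + \frac{1}{3 \left(- 4 G + 2 C\right)}$)
$\frac{w{\left(7,b \right)}}{-18 - 22} \left(-1\right) = \frac{\frac{1}{6} \frac{1}{7 - 6} \left(1 - 60 + 10 \cdot 7\right)}{-18 - 22} \left(-1\right) = \frac{\frac{1}{6} \frac{1}{7 - 6} \left(1 - 60 + 70\right)}{-40} \left(-1\right) = - \frac{\frac{1}{6} \cdot 1^{-1} \cdot 11}{40} \left(-1\right) = - \frac{\frac{1}{6} \cdot 1 \cdot 11}{40} \left(-1\right) = \left(- \frac{1}{40}\right) \frac{11}{6} \left(-1\right) = \left(- \frac{11}{240}\right) \left(-1\right) = \frac{11}{240}$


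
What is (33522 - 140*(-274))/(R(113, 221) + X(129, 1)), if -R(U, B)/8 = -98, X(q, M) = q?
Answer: 71882/913 ≈ 78.732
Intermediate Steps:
R(U, B) = 784 (R(U, B) = -8*(-98) = 784)
(33522 - 140*(-274))/(R(113, 221) + X(129, 1)) = (33522 - 140*(-274))/(784 + 129) = (33522 + 38360)/913 = 71882*(1/913) = 71882/913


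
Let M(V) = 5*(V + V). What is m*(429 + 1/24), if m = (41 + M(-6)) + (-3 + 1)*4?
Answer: -92673/8 ≈ -11584.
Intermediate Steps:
M(V) = 10*V (M(V) = 5*(2*V) = 10*V)
m = -27 (m = (41 + 10*(-6)) + (-3 + 1)*4 = (41 - 60) - 2*4 = -19 - 8 = -27)
m*(429 + 1/24) = -27*(429 + 1/24) = -27*10297/24 = -92673/8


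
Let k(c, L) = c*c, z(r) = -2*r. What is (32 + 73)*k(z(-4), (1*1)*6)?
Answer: 6720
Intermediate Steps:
k(c, L) = c²
(32 + 73)*k(z(-4), (1*1)*6) = (32 + 73)*(-2*(-4))² = 105*8² = 105*64 = 6720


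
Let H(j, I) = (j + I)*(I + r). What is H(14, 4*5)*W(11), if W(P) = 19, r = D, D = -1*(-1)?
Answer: 13566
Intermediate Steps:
D = 1
r = 1
H(j, I) = (1 + I)*(I + j) (H(j, I) = (j + I)*(I + 1) = (I + j)*(1 + I) = (1 + I)*(I + j))
H(14, 4*5)*W(11) = (4*5 + 14 + (4*5)² + (4*5)*14)*19 = (20 + 14 + 20² + 20*14)*19 = (20 + 14 + 400 + 280)*19 = 714*19 = 13566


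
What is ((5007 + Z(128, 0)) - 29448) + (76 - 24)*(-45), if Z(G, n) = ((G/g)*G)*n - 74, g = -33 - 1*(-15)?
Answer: -26855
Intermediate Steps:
g = -18 (g = -33 + 15 = -18)
Z(G, n) = -74 - n*G²/18 (Z(G, n) = ((G/(-18))*G)*n - 74 = ((G*(-1/18))*G)*n - 74 = ((-G/18)*G)*n - 74 = (-G²/18)*n - 74 = -n*G²/18 - 74 = -74 - n*G²/18)
((5007 + Z(128, 0)) - 29448) + (76 - 24)*(-45) = ((5007 + (-74 - 1/18*0*128²)) - 29448) + (76 - 24)*(-45) = ((5007 + (-74 - 1/18*0*16384)) - 29448) + 52*(-45) = ((5007 + (-74 + 0)) - 29448) - 2340 = ((5007 - 74) - 29448) - 2340 = (4933 - 29448) - 2340 = -24515 - 2340 = -26855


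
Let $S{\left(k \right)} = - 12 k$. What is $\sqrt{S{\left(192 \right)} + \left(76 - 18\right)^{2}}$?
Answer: $2 \sqrt{265} \approx 32.558$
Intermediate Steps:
$\sqrt{S{\left(192 \right)} + \left(76 - 18\right)^{2}} = \sqrt{\left(-12\right) 192 + \left(76 - 18\right)^{2}} = \sqrt{-2304 + 58^{2}} = \sqrt{-2304 + 3364} = \sqrt{1060} = 2 \sqrt{265}$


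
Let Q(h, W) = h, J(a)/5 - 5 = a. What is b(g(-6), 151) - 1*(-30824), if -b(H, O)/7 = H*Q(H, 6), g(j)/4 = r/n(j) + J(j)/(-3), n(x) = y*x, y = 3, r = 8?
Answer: 2483192/81 ≈ 30657.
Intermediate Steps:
J(a) = 25 + 5*a
n(x) = 3*x
g(j) = -100/3 - 20*j/3 + 32/(3*j) (g(j) = 4*(8/((3*j)) + (25 + 5*j)/(-3)) = 4*(8*(1/(3*j)) + (25 + 5*j)*(-⅓)) = 4*(8/(3*j) + (-25/3 - 5*j/3)) = 4*(-25/3 - 5*j/3 + 8/(3*j)) = -100/3 - 20*j/3 + 32/(3*j))
b(H, O) = -7*H² (b(H, O) = -7*H*H = -7*H²)
b(g(-6), 151) - 1*(-30824) = -7*4*(8 - 5*(-6)*(5 - 6))²/81 - 1*(-30824) = -7*4*(8 - 5*(-6)*(-1))²/81 + 30824 = -7*4*(8 - 30)²/81 + 30824 = -7*((4/3)*(-⅙)*(-22))² + 30824 = -7*(44/9)² + 30824 = -7*1936/81 + 30824 = -13552/81 + 30824 = 2483192/81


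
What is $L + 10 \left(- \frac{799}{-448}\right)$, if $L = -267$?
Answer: $- \frac{55813}{224} \approx -249.17$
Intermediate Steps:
$L + 10 \left(- \frac{799}{-448}\right) = -267 + 10 \left(- \frac{799}{-448}\right) = -267 + 10 \left(\left(-799\right) \left(- \frac{1}{448}\right)\right) = -267 + 10 \cdot \frac{799}{448} = -267 + \frac{3995}{224} = - \frac{55813}{224}$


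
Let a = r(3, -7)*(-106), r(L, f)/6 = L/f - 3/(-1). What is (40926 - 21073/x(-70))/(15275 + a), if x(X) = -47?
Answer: 13612165/4487419 ≈ 3.0334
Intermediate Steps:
r(L, f) = 18 + 6*L/f (r(L, f) = 6*(L/f - 3/(-1)) = 6*(L/f - 3*(-1)) = 6*(L/f + 3) = 6*(3 + L/f) = 18 + 6*L/f)
a = -11448/7 (a = (18 + 6*3/(-7))*(-106) = (18 + 6*3*(-⅐))*(-106) = (18 - 18/7)*(-106) = (108/7)*(-106) = -11448/7 ≈ -1635.4)
(40926 - 21073/x(-70))/(15275 + a) = (40926 - 21073/(-47))/(15275 - 11448/7) = (40926 - 21073*(-1/47))/(95477/7) = (40926 + 21073/47)*(7/95477) = (1944595/47)*(7/95477) = 13612165/4487419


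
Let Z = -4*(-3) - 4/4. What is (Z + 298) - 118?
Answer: 191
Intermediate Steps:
Z = 11 (Z = 12 - 4*¼ = 12 - 1 = 11)
(Z + 298) - 118 = (11 + 298) - 118 = 309 - 118 = 191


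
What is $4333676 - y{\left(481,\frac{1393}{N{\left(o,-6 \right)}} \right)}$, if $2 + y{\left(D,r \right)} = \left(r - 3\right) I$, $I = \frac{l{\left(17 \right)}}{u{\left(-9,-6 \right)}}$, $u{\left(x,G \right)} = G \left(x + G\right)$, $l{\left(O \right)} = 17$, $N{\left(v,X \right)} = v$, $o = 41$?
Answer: $\frac{1599125023}{369} \approx 4.3337 \cdot 10^{6}$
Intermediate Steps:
$u{\left(x,G \right)} = G \left(G + x\right)$
$I = \frac{17}{90}$ ($I = \frac{17}{\left(-6\right) \left(-6 - 9\right)} = \frac{17}{\left(-6\right) \left(-15\right)} = \frac{17}{90} \approx 0.18889$)
$y{\left(D,r \right)} = - \frac{77}{30} + \frac{17 r}{90}$ ($y{\left(D,r \right)} = -2 + \left(r - 3\right) \frac{17}{90} = -2 + \left(-3 + r\right) \frac{17}{90} = -2 + \left(- \frac{17}{30} + \frac{17 r}{90}\right) = - \frac{77}{30} + \frac{17 r}{90}$)
$4333676 - y{\left(481,\frac{1393}{N{\left(o,-6 \right)}} \right)} = 4333676 - \left(- \frac{77}{30} + \frac{17 \cdot \frac{1393}{41}}{90}\right) = 4333676 - \left(- \frac{77}{30} + \frac{17 \cdot 1393 \cdot \frac{1}{41}}{90}\right) = 4333676 - \left(- \frac{77}{30} + \frac{17}{90} \cdot \frac{1393}{41}\right) = 4333676 - \left(- \frac{77}{30} + \frac{23681}{3690}\right) = 4333676 - \frac{1421}{369} = \frac{1599125023}{369}$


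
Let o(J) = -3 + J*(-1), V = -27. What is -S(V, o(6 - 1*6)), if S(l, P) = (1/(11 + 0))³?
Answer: -1/1331 ≈ -0.00075131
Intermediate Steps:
o(J) = -3 - J
S(l, P) = 1/1331 (S(l, P) = (1/11)³ = 1/1331)
-S(V, o(6 - 1*6)) = -1*1/1331 = -1/1331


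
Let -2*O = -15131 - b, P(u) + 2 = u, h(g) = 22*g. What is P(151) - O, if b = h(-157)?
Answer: -11379/2 ≈ -5689.5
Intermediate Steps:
P(u) = -2 + u
b = -3454 (b = 22*(-157) = -3454)
O = 11677/2 (O = -(-15131 - 1*(-3454))/2 = -(-15131 + 3454)/2 = -½*(-11677) = 11677/2 ≈ 5838.5)
P(151) - O = (-2 + 151) - 1*11677/2 = 149 - 11677/2 = -11379/2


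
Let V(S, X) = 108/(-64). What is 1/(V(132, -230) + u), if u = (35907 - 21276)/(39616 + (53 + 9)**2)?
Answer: -173840/234831 ≈ -0.74028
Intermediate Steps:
V(S, X) = -27/16 (V(S, X) = 108*(-1/64) = -27/16)
u = 14631/43460 (u = 14631/(39616 + 62**2) = 14631/(39616 + 3844) = 14631/43460 ≈ 0.33665)
1/(V(132, -230) + u) = 1/(-27/16 + 14631/43460) = 1/(-234831/173840) = -173840/234831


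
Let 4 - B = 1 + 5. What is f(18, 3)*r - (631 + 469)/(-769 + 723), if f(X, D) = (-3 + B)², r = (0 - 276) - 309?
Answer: -335825/23 ≈ -14601.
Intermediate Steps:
B = -2 (B = 4 - (1 + 5) = 4 - 1*6 = 4 - 6 = -2)
r = -585 (r = -276 - 309 = -585)
f(X, D) = 25 (f(X, D) = (-3 - 2)² = (-5)² = 25)
f(18, 3)*r - (631 + 469)/(-769 + 723) = 25*(-585) - (631 + 469)/(-769 + 723) = -14625 - 1100/(-46) = -14625 - 1100*(-1)/46 = -14625 - 1*(-550/23) = -14625 + 550/23 = -335825/23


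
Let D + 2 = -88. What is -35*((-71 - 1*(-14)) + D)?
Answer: 5145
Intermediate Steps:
D = -90 (D = -2 - 88 = -90)
-35*((-71 - 1*(-14)) + D) = -35*((-71 - 1*(-14)) - 90) = -35*((-71 + 14) - 90) = -35*(-57 - 90) = -35*(-147) = 5145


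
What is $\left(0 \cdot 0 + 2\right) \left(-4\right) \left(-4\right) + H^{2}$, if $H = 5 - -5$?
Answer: $132$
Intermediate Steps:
$H = 10$ ($H = 5 + 5 = 10$)
$\left(0 \cdot 0 + 2\right) \left(-4\right) \left(-4\right) + H^{2} = \left(0 \cdot 0 + 2\right) \left(-4\right) \left(-4\right) + 10^{2} = \left(0 + 2\right) \left(-4\right) \left(-4\right) + 100 = 2 \left(-4\right) \left(-4\right) + 100 = \left(-8\right) \left(-4\right) + 100 = 32 + 100 = 132$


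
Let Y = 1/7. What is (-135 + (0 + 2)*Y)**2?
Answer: 889249/49 ≈ 18148.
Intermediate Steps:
Y = 1/7 ≈ 0.14286
(-135 + (0 + 2)*Y)**2 = (-135 + (0 + 2)*(1/7))**2 = (-135 + 2*(1/7))**2 = (-135 + 2/7)**2 = (-943/7)**2 = 889249/49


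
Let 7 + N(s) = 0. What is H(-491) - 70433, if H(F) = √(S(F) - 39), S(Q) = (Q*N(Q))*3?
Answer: -70433 + 4*√642 ≈ -70332.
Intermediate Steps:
N(s) = -7 (N(s) = -7 + 0 = -7)
S(Q) = -21*Q (S(Q) = (Q*(-7))*3 = -7*Q*3 = -21*Q)
H(F) = √(-39 - 21*F) (H(F) = √(-21*F - 39) = √(-39 - 21*F))
H(-491) - 70433 = √(-39 - 21*(-491)) - 70433 = √(-39 + 10311) - 70433 = √10272 - 70433 = 4*√642 - 70433 = -70433 + 4*√642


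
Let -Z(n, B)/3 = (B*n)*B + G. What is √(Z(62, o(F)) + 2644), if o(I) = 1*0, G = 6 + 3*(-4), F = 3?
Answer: 11*√22 ≈ 51.595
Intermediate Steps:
G = -6 (G = 6 - 12 = -6)
o(I) = 0
Z(n, B) = 18 - 3*n*B² (Z(n, B) = -3*((B*n)*B - 6) = -3*(n*B² - 6) = -3*(-6 + n*B²) = 18 - 3*n*B²)
√(Z(62, o(F)) + 2644) = √((18 - 3*62*0²) + 2644) = √((18 - 3*62*0) + 2644) = √((18 + 0) + 2644) = √(18 + 2644) = √2662 = 11*√22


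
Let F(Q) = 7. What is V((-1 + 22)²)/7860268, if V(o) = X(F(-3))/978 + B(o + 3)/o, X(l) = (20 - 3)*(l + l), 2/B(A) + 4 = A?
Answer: 3848623/124304321821680 ≈ 3.0961e-8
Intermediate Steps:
B(A) = 2/(-4 + A)
X(l) = 34*l (X(l) = 17*(2*l) = 34*l)
V(o) = 119/489 + 2/(o*(-1 + o)) (V(o) = (34*7)/978 + (2/(-4 + (o + 3)))/o = 238*(1/978) + (2/(-4 + (3 + o)))/o = 119/489 + (2/(-1 + o))/o = 119/489 + 2/(o*(-1 + o)))
V((-1 + 22)²)/7860268 = ((978 + 119*(-1 + 22)²*(-1 + (-1 + 22)²))/(489*((-1 + 22)²)*(-1 + (-1 + 22)²)))/7860268 = ((978 + 119*21²*(-1 + 21²))/(489*(21²)*(-1 + 21²)))*(1/7860268) = ((1/489)*(978 + 119*441*(-1 + 441))/(441*(-1 + 441)))*(1/7860268) = ((1/489)*(1/441)*(978 + 119*441*440)/440)*(1/7860268) = ((1/489)*(1/441)*(1/440)*(978 + 23090760))*(1/7860268) = ((1/489)*(1/441)*(1/440)*23091738)*(1/7860268) = (3848623/15814260)*(1/7860268) = 3848623/124304321821680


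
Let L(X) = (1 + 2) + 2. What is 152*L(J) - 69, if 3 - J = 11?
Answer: 691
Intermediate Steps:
J = -8 (J = 3 - 1*11 = 3 - 11 = -8)
L(X) = 5 (L(X) = 3 + 2 = 5)
152*L(J) - 69 = 152*5 - 69 = 760 - 69 = 691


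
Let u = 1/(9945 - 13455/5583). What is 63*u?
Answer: 39081/6167720 ≈ 0.0063364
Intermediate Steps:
u = 1861/18503160 (u = 1/(9945 - 13455*1/5583) = 1/(9945 - 4485/1861) = 1/(18503160/1861) = 1861/18503160 ≈ 0.00010058)
63*u = 63*(1861/18503160) = 39081/6167720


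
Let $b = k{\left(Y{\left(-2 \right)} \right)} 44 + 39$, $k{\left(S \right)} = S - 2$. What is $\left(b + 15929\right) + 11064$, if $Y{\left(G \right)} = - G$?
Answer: $27032$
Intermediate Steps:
$k{\left(S \right)} = -2 + S$
$b = 39$ ($b = \left(-2 - -2\right) 44 + 39 = \left(-2 + 2\right) 44 + 39 = 0 \cdot 44 + 39 = 0 + 39 = 39$)
$\left(b + 15929\right) + 11064 = \left(39 + 15929\right) + 11064 = 15968 + 11064 = 27032$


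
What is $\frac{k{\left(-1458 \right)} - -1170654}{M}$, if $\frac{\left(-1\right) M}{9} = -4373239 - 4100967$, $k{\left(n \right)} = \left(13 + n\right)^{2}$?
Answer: $\frac{3258679}{76267854} \approx 0.042727$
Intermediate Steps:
$M = 76267854$ ($M = - 9 \left(-4373239 - 4100967\right) = \left(-9\right) \left(-8474206\right) = 76267854$)
$\frac{k{\left(-1458 \right)} - -1170654}{M} = \frac{\left(13 - 1458\right)^{2} - -1170654}{76267854} = \left(\left(-1445\right)^{2} + 1170654\right) \frac{1}{76267854} = \left(2088025 + 1170654\right) \frac{1}{76267854} = 3258679 \cdot \frac{1}{76267854} = \frac{3258679}{76267854}$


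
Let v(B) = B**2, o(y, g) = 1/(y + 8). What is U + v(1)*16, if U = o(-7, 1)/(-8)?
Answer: 127/8 ≈ 15.875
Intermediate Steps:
o(y, g) = 1/(8 + y)
U = -1/8 (U = 1/((8 - 7)*(-8)) = -1/8/1 = 1*(-1/8) = -1/8 ≈ -0.12500)
U + v(1)*16 = -1/8 + 1**2*16 = -1/8 + 1*16 = -1/8 + 16 = 127/8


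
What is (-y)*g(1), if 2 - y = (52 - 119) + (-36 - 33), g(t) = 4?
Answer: -552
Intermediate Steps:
y = 138 (y = 2 - ((52 - 119) + (-36 - 33)) = 2 - (-67 - 69) = 2 - 1*(-136) = 2 + 136 = 138)
(-y)*g(1) = -1*138*4 = -138*4 = -552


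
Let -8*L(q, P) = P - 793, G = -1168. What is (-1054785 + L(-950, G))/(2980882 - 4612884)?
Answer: 8436319/13056016 ≈ 0.64616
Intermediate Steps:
L(q, P) = 793/8 - P/8 (L(q, P) = -(P - 793)/8 = -(-793 + P)/8 = 793/8 - P/8)
(-1054785 + L(-950, G))/(2980882 - 4612884) = (-1054785 + (793/8 - 1/8*(-1168)))/(2980882 - 4612884) = (-1054785 + (793/8 + 146))/(-1632002) = (-1054785 + 1961/8)*(-1/1632002) = -8436319/8*(-1/1632002) = 8436319/13056016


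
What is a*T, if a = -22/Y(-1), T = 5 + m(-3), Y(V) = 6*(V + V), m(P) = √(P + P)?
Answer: 55/6 + 11*I*√6/6 ≈ 9.1667 + 4.4907*I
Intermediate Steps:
m(P) = √2*√P (m(P) = √(2*P) = √2*√P)
Y(V) = 12*V (Y(V) = 6*(2*V) = 12*V)
T = 5 + I*√6 (T = 5 + √2*√(-3) = 5 + √2*(I*√3) = 5 + I*√6 ≈ 5.0 + 2.4495*I)
a = 11/6 (a = -22/(12*(-1)) = -22/(-12) = -22*(-1/12) = 11/6 ≈ 1.8333)
a*T = 11*(5 + I*√6)/6 = 55/6 + 11*I*√6/6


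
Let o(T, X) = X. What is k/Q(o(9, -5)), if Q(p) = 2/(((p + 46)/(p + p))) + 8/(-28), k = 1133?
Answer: -325171/222 ≈ -1464.7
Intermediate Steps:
Q(p) = -2/7 + 4*p/(46 + p) (Q(p) = 2/(((46 + p)/((2*p)))) + 8*(-1/28) = 2/(((46 + p)*(1/(2*p)))) - 2/7 = 2/(((46 + p)/(2*p))) - 2/7 = 2*(2*p/(46 + p)) - 2/7 = 4*p/(46 + p) - 2/7 = -2/7 + 4*p/(46 + p))
k/Q(o(9, -5)) = 1133/((2*(-46 + 13*(-5))/(7*(46 - 5)))) = 1133/(((2/7)*(-46 - 65)/41)) = 1133/(((2/7)*(1/41)*(-111))) = 1133/(-222/287) = 1133*(-287/222) = -325171/222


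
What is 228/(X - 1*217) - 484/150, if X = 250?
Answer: 3038/825 ≈ 3.6824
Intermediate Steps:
228/(X - 1*217) - 484/150 = 228/(250 - 1*217) - 484/150 = 228/(250 - 217) - 484*1/150 = 228/33 - 242/75 = 228*(1/33) - 242/75 = 76/11 - 242/75 = 3038/825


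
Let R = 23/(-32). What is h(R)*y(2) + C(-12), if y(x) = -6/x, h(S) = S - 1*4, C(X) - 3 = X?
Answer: 165/32 ≈ 5.1563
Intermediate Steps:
C(X) = 3 + X
R = -23/32 (R = 23*(-1/32) = -23/32 ≈ -0.71875)
h(S) = -4 + S (h(S) = S - 4 = -4 + S)
h(R)*y(2) + C(-12) = (-4 - 23/32)*(-6/2) + (3 - 12) = -(-453)/(16*2) - 9 = -151/32*(-3) - 9 = 453/32 - 9 = 165/32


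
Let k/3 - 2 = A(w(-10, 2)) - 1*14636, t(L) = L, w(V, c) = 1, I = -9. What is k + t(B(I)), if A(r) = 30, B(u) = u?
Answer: -43821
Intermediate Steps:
k = -43812 (k = 6 + 3*(30 - 1*14636) = 6 + 3*(30 - 14636) = 6 + 3*(-14606) = 6 - 43818 = -43812)
k + t(B(I)) = -43812 - 9 = -43821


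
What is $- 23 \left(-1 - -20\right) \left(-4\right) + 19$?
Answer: $1767$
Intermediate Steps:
$- 23 \left(-1 - -20\right) \left(-4\right) + 19 = - 23 \left(-1 + 20\right) \left(-4\right) + 19 = - 23 \cdot 19 \left(-4\right) + 19 = \left(-23\right) \left(-76\right) + 19 = 1748 + 19 = 1767$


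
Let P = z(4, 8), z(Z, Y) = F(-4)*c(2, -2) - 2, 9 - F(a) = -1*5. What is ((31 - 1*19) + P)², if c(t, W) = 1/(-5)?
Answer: 1296/25 ≈ 51.840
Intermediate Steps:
F(a) = 14 (F(a) = 9 - (-1)*5 = 9 - 1*(-5) = 9 + 5 = 14)
c(t, W) = -⅕
z(Z, Y) = -24/5 (z(Z, Y) = 14*(-⅕) - 2 = -14/5 - 2 = -24/5)
P = -24/5 ≈ -4.8000
((31 - 1*19) + P)² = ((31 - 1*19) - 24/5)² = ((31 - 19) - 24/5)² = (12 - 24/5)² = (36/5)² = 1296/25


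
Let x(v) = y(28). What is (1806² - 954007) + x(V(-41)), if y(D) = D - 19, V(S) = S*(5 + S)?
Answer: 2307638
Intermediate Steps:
y(D) = -19 + D
x(v) = 9 (x(v) = -19 + 28 = 9)
(1806² - 954007) + x(V(-41)) = (1806² - 954007) + 9 = (3261636 - 954007) + 9 = 2307629 + 9 = 2307638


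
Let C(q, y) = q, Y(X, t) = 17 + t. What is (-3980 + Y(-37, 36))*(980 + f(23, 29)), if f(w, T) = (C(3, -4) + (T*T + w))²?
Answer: -2955731163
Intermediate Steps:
f(w, T) = (3 + w + T²)² (f(w, T) = (3 + (T*T + w))² = (3 + (T² + w))² = (3 + (w + T²))² = (3 + w + T²)²)
(-3980 + Y(-37, 36))*(980 + f(23, 29)) = (-3980 + (17 + 36))*(980 + (3 + 23 + 29²)²) = (-3980 + 53)*(980 + (3 + 23 + 841)²) = -3927*(980 + 867²) = -3927*(980 + 751689) = -3927*752669 = -2955731163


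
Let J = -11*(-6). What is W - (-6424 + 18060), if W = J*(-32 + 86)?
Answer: -8072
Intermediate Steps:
J = 66
W = 3564 (W = 66*(-32 + 86) = 66*54 = 3564)
W - (-6424 + 18060) = 3564 - (-6424 + 18060) = 3564 - 1*11636 = 3564 - 11636 = -8072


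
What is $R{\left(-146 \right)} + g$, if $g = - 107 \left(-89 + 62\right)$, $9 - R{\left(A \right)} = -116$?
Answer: $3014$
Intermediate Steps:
$R{\left(A \right)} = 125$ ($R{\left(A \right)} = 9 - -116 = 9 + 116 = 125$)
$g = 2889$ ($g = \left(-107\right) \left(-27\right) = 2889$)
$R{\left(-146 \right)} + g = 125 + 2889 = 3014$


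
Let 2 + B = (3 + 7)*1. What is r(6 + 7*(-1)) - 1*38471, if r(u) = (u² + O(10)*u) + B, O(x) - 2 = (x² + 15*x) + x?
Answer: -38724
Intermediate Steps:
O(x) = 2 + x² + 16*x (O(x) = 2 + ((x² + 15*x) + x) = 2 + (x² + 16*x) = 2 + x² + 16*x)
B = 8 (B = -2 + (3 + 7)*1 = -2 + 10*1 = -2 + 10 = 8)
r(u) = 8 + u² + 262*u (r(u) = (u² + (2 + 10² + 16*10)*u) + 8 = (u² + (2 + 100 + 160)*u) + 8 = (u² + 262*u) + 8 = 8 + u² + 262*u)
r(6 + 7*(-1)) - 1*38471 = (8 + (6 + 7*(-1))² + 262*(6 + 7*(-1))) - 1*38471 = (8 + (6 - 7)² + 262*(6 - 7)) - 38471 = (8 + (-1)² + 262*(-1)) - 38471 = (8 + 1 - 262) - 38471 = -253 - 38471 = -38724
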